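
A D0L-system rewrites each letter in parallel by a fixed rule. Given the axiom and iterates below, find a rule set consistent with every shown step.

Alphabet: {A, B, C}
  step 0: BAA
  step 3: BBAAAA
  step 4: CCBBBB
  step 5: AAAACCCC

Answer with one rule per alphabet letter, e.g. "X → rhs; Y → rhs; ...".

  step 4 ⇒ step 5: CCBBBB ⇒ AA·AA·C·C·C·C
    B ↦ C
    C ↦ AA
  step 3 ⇒ step 4: BBAAAA ⇒ C·C·B·B·B·B
    A ↦ B

A->B, B->C, C->AA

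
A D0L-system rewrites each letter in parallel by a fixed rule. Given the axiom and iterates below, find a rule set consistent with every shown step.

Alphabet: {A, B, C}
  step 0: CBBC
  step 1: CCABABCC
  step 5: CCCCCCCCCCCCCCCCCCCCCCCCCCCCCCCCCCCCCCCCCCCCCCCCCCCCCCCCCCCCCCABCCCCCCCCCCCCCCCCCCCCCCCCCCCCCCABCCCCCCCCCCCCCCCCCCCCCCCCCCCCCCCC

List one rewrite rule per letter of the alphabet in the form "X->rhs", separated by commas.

A->CC, B->AB, C->CC

  step 0 ⇒ step 1: CBBC ⇒ CC·AB·AB·CC
    B ↦ AB
    C ↦ CC
    A ↦ CC  (constrained at step 1)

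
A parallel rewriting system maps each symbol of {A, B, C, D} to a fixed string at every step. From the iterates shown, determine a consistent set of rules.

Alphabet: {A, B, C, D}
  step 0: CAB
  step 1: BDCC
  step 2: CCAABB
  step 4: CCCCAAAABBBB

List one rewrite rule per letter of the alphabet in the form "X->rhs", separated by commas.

A->D, B->CC, C->B, D->AA

  step 1 ⇒ step 2: BDCC ⇒ CC·AA·B·B
    B ↦ CC
    C ↦ B
    D ↦ AA
  step 0 ⇒ step 1: CAB ⇒ B·D·CC
    A ↦ D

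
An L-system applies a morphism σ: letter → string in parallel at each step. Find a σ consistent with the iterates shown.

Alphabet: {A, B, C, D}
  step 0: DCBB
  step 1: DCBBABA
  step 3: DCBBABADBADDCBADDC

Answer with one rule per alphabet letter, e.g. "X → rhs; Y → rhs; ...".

  step 0 ⇒ step 1: DCBB ⇒ DC·B·BA·BA
    B ↦ BA
    C ↦ B
    D ↦ DC
    A ↦ D  (constrained at step 1)

A->D, B->BA, C->B, D->DC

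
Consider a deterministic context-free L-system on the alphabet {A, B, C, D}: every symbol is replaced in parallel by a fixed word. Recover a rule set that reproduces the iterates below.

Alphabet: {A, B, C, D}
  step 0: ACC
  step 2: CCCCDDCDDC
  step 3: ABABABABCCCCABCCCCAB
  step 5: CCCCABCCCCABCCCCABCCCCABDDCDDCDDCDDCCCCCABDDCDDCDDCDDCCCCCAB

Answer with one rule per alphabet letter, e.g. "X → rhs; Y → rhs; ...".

  step 2 ⇒ step 3: CCCCDDCDDC ⇒ AB·AB·AB·AB·CC·CC·AB·CC·CC·AB
    C ↦ AB
    D ↦ CC
    A ↦ DD  (constrained at step 0)
    B ↦ C  (constrained at step 3)

A->DD, B->C, C->AB, D->CC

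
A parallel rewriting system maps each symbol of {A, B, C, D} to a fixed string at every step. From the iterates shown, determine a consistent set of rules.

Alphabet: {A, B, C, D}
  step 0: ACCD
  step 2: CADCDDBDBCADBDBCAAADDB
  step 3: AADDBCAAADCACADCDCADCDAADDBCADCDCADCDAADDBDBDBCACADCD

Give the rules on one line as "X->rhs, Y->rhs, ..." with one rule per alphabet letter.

  step 2 ⇒ step 3: CADCDDBDBCADBDBCAAADDB ⇒ AAD·DB·CA·AAD·CA·CA·DCD·CA·DCD·AAD·DB·CA·DCD·CA·DCD·AAD·DB·DB·DB·CA·CA·DCD
    A ↦ DB
    B ↦ DCD
    C ↦ AAD
    D ↦ CA

A->DB, B->DCD, C->AAD, D->CA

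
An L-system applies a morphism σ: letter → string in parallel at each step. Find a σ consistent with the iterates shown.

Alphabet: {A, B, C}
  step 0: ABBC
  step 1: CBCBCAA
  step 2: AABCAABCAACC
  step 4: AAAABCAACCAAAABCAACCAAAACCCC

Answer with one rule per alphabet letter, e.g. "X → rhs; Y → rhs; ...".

A->C, B->BC, C->AA

  step 1 ⇒ step 2: CBCBCAA ⇒ AA·BC·AA·BC·AA·C·C
    A ↦ C
    B ↦ BC
    C ↦ AA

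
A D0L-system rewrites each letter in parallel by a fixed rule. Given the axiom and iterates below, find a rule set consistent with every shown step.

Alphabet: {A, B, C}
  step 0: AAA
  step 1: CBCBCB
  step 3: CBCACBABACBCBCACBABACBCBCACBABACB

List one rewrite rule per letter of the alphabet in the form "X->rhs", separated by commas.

  step 0 ⇒ step 1: AAA ⇒ CB·CB·CB
    A ↦ CB
    B ↦ CA  (constrained at step 1)
    C ↦ ABA  (constrained at step 1)

A->CB, B->CA, C->ABA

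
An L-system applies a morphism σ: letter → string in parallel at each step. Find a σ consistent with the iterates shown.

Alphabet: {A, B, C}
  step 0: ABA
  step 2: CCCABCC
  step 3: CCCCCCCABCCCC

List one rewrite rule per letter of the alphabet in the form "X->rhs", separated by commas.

A->C, B->AB, C->CC

  step 2 ⇒ step 3: CCCABCC ⇒ CC·CC·CC·C·AB·CC·CC
    A ↦ C
    B ↦ AB
    C ↦ CC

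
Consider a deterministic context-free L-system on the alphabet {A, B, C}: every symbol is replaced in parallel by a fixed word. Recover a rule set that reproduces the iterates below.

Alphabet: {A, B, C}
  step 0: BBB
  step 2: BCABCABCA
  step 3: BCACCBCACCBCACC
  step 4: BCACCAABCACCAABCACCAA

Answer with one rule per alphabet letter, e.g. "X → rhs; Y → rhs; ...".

A->CC, B->BC, C->A

  step 3 ⇒ step 4: BCACCBCACCBCACC ⇒ BC·A·CC·A·A·BC·A·CC·A·A·BC·A·CC·A·A
    A ↦ CC
    B ↦ BC
    C ↦ A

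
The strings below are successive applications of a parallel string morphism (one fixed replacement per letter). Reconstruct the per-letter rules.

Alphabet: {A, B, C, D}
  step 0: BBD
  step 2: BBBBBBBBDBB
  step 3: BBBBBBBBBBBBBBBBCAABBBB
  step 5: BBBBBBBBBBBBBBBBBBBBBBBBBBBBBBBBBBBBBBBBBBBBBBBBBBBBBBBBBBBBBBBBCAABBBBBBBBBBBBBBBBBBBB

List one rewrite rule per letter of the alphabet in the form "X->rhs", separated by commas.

  step 2 ⇒ step 3: BBBBBBBBDBB ⇒ BB·BB·BB·BB·BB·BB·BB·BB·CAA·BB·BB
    B ↦ BB
    D ↦ CAA
    A ↦ B  (constrained at step 3)
    C ↦ D  (constrained at step 3)

A->B, B->BB, C->D, D->CAA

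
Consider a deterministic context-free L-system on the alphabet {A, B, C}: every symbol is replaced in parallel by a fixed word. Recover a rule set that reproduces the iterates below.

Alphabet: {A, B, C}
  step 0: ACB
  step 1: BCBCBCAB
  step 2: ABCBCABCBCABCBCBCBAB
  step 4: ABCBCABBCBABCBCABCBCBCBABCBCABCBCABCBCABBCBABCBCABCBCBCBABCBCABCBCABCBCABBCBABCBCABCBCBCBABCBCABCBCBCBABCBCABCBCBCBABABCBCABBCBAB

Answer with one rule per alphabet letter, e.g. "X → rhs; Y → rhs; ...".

A->BCB, B->AB, C->CBC

  step 1 ⇒ step 2: BCBCBCAB ⇒ AB·CBC·AB·CBC·AB·CBC·BCB·AB
    A ↦ BCB
    B ↦ AB
    C ↦ CBC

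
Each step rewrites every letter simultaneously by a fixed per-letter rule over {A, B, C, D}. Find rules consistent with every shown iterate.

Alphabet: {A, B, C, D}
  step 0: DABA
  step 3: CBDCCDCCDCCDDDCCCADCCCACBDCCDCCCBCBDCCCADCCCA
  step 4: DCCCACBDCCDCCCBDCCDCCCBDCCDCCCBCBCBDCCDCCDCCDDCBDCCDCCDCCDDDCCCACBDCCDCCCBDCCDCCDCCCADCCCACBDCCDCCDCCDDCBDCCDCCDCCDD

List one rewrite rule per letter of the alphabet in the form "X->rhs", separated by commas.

A->DD, B->CA, C->DCC, D->CB

  step 3 ⇒ step 4: CBDCCDCCDCCDDDCCCADCCCACBDCCDCCCBCBDCCCADCCCA ⇒ DCC·CA·CB·DCC·DCC·CB·DCC·DCC·CB·DCC·DCC·CB·CB·CB·DCC·DCC·DCC·DD·CB·DCC·DCC·DCC·DD·DCC·CA·CB·DCC·DCC·CB·DCC·DCC·DCC·CA·DCC·CA·CB·DCC·DCC·DCC·DD·CB·DCC·DCC·DCC·DD
    A ↦ DD
    B ↦ CA
    C ↦ DCC
    D ↦ CB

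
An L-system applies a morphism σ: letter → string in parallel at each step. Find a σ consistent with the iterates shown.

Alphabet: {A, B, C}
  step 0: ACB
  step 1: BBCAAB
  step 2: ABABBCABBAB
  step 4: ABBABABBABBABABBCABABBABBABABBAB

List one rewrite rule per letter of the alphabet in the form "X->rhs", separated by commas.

  step 1 ⇒ step 2: BBCAAB ⇒ AB·AB·BCA·B·B·AB
    A ↦ B
    B ↦ AB
    C ↦ BCA

A->B, B->AB, C->BCA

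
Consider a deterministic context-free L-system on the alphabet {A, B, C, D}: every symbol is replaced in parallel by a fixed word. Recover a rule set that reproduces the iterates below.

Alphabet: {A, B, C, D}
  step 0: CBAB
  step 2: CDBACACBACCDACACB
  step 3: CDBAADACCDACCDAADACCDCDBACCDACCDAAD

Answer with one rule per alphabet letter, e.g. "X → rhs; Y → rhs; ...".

  step 2 ⇒ step 3: CDBACACBACCDACACB ⇒ CD·B·AAD·AC·CD·AC·CD·AAD·AC·CD·CD·B·AC·CD·AC·CD·AAD
    A ↦ AC
    B ↦ AAD
    C ↦ CD
    D ↦ B

A->AC, B->AAD, C->CD, D->B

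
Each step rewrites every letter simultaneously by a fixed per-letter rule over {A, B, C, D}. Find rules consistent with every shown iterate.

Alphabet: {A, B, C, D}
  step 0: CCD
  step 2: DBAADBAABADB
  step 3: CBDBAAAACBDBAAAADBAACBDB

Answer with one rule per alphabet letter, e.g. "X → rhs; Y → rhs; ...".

A->AA, B->DB, C->BA, D->CB

  step 2 ⇒ step 3: DBAADBAABADB ⇒ CB·DB·AA·AA·CB·DB·AA·AA·DB·AA·CB·DB
    A ↦ AA
    B ↦ DB
    D ↦ CB
    C ↦ BA  (constrained at step 0)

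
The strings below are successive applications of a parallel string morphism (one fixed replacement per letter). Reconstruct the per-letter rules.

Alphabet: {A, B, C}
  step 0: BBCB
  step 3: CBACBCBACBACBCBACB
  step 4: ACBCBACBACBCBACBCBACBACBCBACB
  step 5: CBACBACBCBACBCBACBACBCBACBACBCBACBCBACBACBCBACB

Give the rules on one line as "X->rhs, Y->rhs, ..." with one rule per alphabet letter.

A->CB, B->CB, C->A

  step 4 ⇒ step 5: ACBCBACBACBCBACBCBACBACBCBACB ⇒ CB·A·CB·A·CB·CB·A·CB·CB·A·CB·A·CB·CB·A·CB·A·CB·CB·A·CB·CB·A·CB·A·CB·CB·A·CB
    A ↦ CB
    B ↦ CB
    C ↦ A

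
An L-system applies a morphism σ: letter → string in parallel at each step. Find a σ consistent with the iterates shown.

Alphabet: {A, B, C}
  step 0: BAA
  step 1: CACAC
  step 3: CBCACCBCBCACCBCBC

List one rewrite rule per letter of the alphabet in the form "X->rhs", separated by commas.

A->AC, B->C, C->CB

  step 0 ⇒ step 1: BAA ⇒ C·AC·AC
    A ↦ AC
    B ↦ C
    C ↦ CB  (constrained at step 1)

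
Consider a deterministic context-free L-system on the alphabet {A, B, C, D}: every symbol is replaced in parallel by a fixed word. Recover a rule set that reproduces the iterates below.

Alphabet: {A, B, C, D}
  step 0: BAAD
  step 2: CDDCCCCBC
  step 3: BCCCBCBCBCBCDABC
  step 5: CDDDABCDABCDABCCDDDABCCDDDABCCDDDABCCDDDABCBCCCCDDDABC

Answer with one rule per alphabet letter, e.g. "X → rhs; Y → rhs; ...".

  step 2 ⇒ step 3: CDDCCCCBC ⇒ BC·C·C·BC·BC·BC·BC·DA·BC
    B ↦ DA
    C ↦ BC
    D ↦ C
    A ↦ DD  (constrained at step 0)

A->DD, B->DA, C->BC, D->C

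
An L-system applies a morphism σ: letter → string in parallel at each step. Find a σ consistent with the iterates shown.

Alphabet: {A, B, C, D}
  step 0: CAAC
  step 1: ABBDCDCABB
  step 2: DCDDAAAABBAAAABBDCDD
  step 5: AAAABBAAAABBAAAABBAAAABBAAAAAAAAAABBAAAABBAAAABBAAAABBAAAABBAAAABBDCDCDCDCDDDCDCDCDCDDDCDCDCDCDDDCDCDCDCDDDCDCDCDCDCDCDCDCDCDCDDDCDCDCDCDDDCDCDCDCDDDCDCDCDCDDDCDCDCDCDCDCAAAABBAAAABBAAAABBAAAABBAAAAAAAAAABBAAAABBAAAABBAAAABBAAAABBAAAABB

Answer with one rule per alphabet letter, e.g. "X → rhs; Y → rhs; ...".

  step 1 ⇒ step 2: ABBDCDCABB ⇒ DC·D·D·AAA·ABB·AAA·ABB·DC·D·D
    A ↦ DC
    B ↦ D
    C ↦ ABB
    D ↦ AAA

A->DC, B->D, C->ABB, D->AAA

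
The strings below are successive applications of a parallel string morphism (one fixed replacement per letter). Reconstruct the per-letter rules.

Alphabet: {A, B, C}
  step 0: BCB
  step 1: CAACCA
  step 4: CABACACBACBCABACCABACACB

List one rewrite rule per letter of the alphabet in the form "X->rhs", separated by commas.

A->B, B->CA, C->AC

  step 0 ⇒ step 1: BCB ⇒ CA·AC·CA
    B ↦ CA
    C ↦ AC
    A ↦ B  (constrained at step 1)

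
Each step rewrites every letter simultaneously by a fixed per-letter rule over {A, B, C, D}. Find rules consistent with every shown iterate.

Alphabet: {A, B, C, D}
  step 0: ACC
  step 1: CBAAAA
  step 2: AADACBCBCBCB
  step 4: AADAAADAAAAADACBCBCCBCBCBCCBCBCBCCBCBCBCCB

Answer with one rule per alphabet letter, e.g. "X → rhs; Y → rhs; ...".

  step 1 ⇒ step 2: CBAAAA ⇒ AA·DA·CB·CB·CB·CB
    A ↦ CB
    B ↦ DA
    C ↦ AA
    D ↦ C  (constrained at step 2)

A->CB, B->DA, C->AA, D->C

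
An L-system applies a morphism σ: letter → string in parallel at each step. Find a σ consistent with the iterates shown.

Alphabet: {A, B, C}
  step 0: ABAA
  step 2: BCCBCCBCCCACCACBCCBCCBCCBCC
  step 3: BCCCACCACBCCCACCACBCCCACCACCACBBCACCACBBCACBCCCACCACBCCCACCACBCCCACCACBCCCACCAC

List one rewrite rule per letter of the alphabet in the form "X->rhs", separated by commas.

A->BB, B->BCC, C->CAC

  step 2 ⇒ step 3: BCCBCCBCCCACCACBCCBCCBCCBCC ⇒ BCC·CAC·CAC·BCC·CAC·CAC·BCC·CAC·CAC·CAC·BB·CAC·CAC·BB·CAC·BCC·CAC·CAC·BCC·CAC·CAC·BCC·CAC·CAC·BCC·CAC·CAC
    A ↦ BB
    B ↦ BCC
    C ↦ CAC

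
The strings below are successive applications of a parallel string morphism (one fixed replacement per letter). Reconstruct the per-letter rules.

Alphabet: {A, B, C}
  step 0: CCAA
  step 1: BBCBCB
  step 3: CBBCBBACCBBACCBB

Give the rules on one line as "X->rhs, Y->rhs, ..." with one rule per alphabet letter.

A->CB, B->AC, C->B

  step 0 ⇒ step 1: CCAA ⇒ B·B·CB·CB
    A ↦ CB
    C ↦ B
    B ↦ AC  (constrained at step 1)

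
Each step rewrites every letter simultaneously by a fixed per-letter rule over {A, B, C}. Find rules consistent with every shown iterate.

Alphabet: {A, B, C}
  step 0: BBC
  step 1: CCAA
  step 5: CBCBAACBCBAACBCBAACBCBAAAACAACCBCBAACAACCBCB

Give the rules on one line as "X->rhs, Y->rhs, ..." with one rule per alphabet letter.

  step 0 ⇒ step 1: BBC ⇒ C·C·AA
    B ↦ C
    C ↦ AA
    A ↦ CB  (constrained at step 1)

A->CB, B->C, C->AA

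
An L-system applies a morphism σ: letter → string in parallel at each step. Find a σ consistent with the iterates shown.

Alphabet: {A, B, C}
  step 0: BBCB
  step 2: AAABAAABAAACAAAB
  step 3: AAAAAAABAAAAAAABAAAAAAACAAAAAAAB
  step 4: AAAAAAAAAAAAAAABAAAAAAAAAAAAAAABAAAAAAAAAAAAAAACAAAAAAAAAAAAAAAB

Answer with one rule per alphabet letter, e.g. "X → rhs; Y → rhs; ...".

A->AA, B->AB, C->AC

  step 3 ⇒ step 4: AAAAAAABAAAAAAABAAAAAAACAAAAAAAB ⇒ AA·AA·AA·AA·AA·AA·AA·AB·AA·AA·AA·AA·AA·AA·AA·AB·AA·AA·AA·AA·AA·AA·AA·AC·AA·AA·AA·AA·AA·AA·AA·AB
    A ↦ AA
    B ↦ AB
    C ↦ AC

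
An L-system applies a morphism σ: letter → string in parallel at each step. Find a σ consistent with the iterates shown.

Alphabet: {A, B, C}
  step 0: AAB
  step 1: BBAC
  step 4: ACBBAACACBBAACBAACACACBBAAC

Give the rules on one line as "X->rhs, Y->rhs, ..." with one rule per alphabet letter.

  step 0 ⇒ step 1: AAB ⇒ B·B·AC
    A ↦ B
    B ↦ AC
    C ↦ AAC  (constrained at step 1)

A->B, B->AC, C->AAC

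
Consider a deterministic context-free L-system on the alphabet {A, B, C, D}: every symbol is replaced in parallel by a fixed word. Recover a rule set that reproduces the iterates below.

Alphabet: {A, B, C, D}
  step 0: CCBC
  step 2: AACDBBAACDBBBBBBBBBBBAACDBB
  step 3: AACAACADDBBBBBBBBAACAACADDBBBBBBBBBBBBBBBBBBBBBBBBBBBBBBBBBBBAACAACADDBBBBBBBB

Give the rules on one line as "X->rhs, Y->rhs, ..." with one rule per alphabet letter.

A->AAC, B->BBB, C->AD, D->DBB

  step 2 ⇒ step 3: AACDBBAACDBBBBBBBBBBBAACDBB ⇒ AAC·AAC·AD·DBB·BBB·BBB·AAC·AAC·AD·DBB·BBB·BBB·BBB·BBB·BBB·BBB·BBB·BBB·BBB·BBB·BBB·AAC·AAC·AD·DBB·BBB·BBB
    A ↦ AAC
    B ↦ BBB
    C ↦ AD
    D ↦ DBB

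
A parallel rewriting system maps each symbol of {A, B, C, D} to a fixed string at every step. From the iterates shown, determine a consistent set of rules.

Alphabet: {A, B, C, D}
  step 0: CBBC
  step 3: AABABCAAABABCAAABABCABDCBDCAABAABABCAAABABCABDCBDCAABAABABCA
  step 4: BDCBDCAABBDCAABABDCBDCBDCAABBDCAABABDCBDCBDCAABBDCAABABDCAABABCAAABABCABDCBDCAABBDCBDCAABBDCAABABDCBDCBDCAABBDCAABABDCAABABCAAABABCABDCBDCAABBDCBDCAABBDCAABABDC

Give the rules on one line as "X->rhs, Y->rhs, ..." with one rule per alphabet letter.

  step 3 ⇒ step 4: AABABCAAABABCAAABABCABDCBDCAABAABABCAAABABCABDCBDCAABAABABCA ⇒ BDC·BDC·AAB·BDC·AAB·A·BDC·BDC·BDC·AAB·BDC·AAB·A·BDC·BDC·BDC·AAB·BDC·AAB·A·BDC·AAB·ABC·A·AAB·ABC·A·BDC·BDC·AAB·BDC·BDC·AAB·BDC·AAB·A·BDC·BDC·BDC·AAB·BDC·AAB·A·BDC·AAB·ABC·A·AAB·ABC·A·BDC·BDC·AAB·BDC·BDC·AAB·BDC·AAB·A·BDC
    A ↦ BDC
    B ↦ AAB
    C ↦ A
    D ↦ ABC

A->BDC, B->AAB, C->A, D->ABC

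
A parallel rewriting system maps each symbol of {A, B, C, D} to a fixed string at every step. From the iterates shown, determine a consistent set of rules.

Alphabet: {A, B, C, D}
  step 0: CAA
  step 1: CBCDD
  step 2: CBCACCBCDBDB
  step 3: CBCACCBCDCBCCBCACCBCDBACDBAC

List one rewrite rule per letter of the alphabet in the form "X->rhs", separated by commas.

A->D, B->AC, C->CBC, D->DB

  step 2 ⇒ step 3: CBCACCBCDBDB ⇒ CBC·AC·CBC·D·CBC·CBC·AC·CBC·DB·AC·DB·AC
    A ↦ D
    B ↦ AC
    C ↦ CBC
    D ↦ DB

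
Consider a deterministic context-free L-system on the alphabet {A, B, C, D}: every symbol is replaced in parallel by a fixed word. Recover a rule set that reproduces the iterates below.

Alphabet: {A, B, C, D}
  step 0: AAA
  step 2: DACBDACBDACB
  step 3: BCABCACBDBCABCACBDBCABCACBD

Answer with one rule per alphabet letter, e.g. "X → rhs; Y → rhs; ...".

A->BC, B->D, C->ACB, D->BCA

  step 2 ⇒ step 3: DACBDACBDACB ⇒ BCA·BC·ACB·D·BCA·BC·ACB·D·BCA·BC·ACB·D
    A ↦ BC
    B ↦ D
    C ↦ ACB
    D ↦ BCA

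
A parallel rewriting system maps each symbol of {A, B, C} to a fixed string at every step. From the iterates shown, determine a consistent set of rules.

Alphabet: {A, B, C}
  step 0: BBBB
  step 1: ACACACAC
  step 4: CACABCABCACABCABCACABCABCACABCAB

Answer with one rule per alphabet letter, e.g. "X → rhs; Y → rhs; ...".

A->C, B->AC, C->AB

  step 0 ⇒ step 1: BBBB ⇒ AC·AC·AC·AC
    B ↦ AC
    A ↦ C  (constrained at step 1)
    C ↦ AB  (constrained at step 1)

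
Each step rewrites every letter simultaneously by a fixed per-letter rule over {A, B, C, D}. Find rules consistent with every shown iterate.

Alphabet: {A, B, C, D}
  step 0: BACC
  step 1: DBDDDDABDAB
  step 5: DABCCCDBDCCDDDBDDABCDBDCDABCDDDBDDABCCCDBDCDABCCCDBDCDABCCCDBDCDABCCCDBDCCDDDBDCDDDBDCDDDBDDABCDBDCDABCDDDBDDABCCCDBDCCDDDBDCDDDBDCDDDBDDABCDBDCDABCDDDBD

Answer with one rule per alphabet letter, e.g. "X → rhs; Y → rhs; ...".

A->DD, B->DBD, C->DAB, D->C

  step 0 ⇒ step 1: BACC ⇒ DBD·DD·DAB·DAB
    A ↦ DD
    B ↦ DBD
    C ↦ DAB
    D ↦ C  (constrained at step 1)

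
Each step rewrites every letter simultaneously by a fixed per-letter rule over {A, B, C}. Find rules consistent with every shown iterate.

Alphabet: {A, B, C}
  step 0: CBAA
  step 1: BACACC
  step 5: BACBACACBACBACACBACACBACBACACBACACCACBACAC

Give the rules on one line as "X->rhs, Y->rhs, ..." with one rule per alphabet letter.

  step 0 ⇒ step 1: CBAA ⇒ BA·CA·C·C
    A ↦ C
    B ↦ CA
    C ↦ BA

A->C, B->CA, C->BA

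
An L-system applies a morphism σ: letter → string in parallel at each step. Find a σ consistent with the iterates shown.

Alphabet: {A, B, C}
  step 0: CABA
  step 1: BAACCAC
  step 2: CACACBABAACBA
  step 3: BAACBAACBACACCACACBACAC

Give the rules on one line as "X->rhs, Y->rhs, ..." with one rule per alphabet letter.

A->AC, B->C, C->BA

  step 2 ⇒ step 3: CACACBABAACBA ⇒ BA·AC·BA·AC·BA·C·AC·C·AC·AC·BA·C·AC
    A ↦ AC
    B ↦ C
    C ↦ BA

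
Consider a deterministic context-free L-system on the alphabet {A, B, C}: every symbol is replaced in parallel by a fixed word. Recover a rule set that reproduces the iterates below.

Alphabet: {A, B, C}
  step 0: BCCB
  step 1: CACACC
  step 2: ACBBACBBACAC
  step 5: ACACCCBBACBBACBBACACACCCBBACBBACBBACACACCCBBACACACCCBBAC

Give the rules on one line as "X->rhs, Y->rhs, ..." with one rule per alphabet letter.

A->BB, B->C, C->AC

  step 1 ⇒ step 2: CACACC ⇒ AC·BB·AC·BB·AC·AC
    A ↦ BB
    C ↦ AC
  step 0 ⇒ step 1: BCCB ⇒ C·AC·AC·C
    B ↦ C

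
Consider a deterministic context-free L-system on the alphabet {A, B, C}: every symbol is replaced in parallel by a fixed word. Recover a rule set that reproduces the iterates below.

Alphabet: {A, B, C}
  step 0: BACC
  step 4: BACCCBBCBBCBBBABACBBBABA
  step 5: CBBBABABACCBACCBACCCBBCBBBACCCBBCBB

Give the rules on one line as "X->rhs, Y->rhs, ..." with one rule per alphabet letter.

A->BB, B->C, C->BA

  step 4 ⇒ step 5: BACCCBBCBBCBBBABACBBBABA ⇒ C·BB·BA·BA·BA·C·C·BA·C·C·BA·C·C·C·BB·C·BB·BA·C·C·C·BB·C·BB
    A ↦ BB
    B ↦ C
    C ↦ BA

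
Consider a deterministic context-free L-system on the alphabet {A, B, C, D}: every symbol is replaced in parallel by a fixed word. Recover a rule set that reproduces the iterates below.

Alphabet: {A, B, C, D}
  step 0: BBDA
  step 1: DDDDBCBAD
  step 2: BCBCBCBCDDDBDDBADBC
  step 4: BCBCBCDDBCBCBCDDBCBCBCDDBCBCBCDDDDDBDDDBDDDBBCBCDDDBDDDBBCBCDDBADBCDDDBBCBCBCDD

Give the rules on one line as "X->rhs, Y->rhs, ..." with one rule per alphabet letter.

A->BAD, B->DD, C->DB, D->BC

  step 1 ⇒ step 2: DDDDBCBAD ⇒ BC·BC·BC·BC·DD·DB·DD·BAD·BC
    A ↦ BAD
    B ↦ DD
    C ↦ DB
    D ↦ BC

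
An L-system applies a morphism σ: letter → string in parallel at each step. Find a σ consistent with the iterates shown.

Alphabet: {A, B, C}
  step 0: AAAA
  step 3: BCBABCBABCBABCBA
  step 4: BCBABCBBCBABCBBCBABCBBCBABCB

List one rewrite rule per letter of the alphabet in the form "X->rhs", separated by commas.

A->B, B->BC, C->BA

  step 3 ⇒ step 4: BCBABCBABCBABCBA ⇒ BC·BA·BC·B·BC·BA·BC·B·BC·BA·BC·B·BC·BA·BC·B
    A ↦ B
    B ↦ BC
    C ↦ BA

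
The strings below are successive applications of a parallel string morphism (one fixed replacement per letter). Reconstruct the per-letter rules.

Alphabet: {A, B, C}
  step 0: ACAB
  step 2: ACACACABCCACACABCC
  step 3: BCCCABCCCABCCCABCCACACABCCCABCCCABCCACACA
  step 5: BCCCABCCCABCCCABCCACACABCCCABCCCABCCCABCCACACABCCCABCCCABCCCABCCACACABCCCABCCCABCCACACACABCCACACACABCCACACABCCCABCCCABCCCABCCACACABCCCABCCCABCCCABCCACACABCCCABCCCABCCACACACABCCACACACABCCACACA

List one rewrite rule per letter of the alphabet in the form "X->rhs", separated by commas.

A->BCC, B->A, C->CA

  step 2 ⇒ step 3: ACACACABCCACACABCC ⇒ BCC·CA·BCC·CA·BCC·CA·BCC·A·CA·CA·BCC·CA·BCC·CA·BCC·A·CA·CA
    A ↦ BCC
    B ↦ A
    C ↦ CA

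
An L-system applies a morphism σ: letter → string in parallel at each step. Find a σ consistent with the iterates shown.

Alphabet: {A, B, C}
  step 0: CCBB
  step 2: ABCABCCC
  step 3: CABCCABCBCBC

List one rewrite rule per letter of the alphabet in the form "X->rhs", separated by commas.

  step 2 ⇒ step 3: ABCABCCC ⇒ C·A·BC·C·A·BC·BC·BC
    A ↦ C
    B ↦ A
    C ↦ BC

A->C, B->A, C->BC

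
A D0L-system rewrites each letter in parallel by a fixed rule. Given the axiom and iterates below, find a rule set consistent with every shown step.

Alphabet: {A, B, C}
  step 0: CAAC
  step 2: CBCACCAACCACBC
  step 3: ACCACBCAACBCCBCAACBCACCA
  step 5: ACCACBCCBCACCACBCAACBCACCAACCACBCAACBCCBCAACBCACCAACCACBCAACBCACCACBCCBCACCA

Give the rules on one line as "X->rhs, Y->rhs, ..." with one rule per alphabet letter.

A->CBC, B->CC, C->A

  step 2 ⇒ step 3: CBCACCAACCACBC ⇒ A·CC·A·CBC·A·A·CBC·CBC·A·A·CBC·A·CC·A
    A ↦ CBC
    B ↦ CC
    C ↦ A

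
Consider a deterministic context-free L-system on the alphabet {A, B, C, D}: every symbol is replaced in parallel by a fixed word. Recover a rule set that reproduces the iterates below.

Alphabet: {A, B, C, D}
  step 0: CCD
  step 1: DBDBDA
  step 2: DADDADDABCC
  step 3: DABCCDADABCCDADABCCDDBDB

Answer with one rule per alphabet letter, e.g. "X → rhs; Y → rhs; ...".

A->BCC, B->D, C->DB, D->DA

  step 2 ⇒ step 3: DADDADDABCC ⇒ DA·BCC·DA·DA·BCC·DA·DA·BCC·D·DB·DB
    A ↦ BCC
    B ↦ D
    C ↦ DB
    D ↦ DA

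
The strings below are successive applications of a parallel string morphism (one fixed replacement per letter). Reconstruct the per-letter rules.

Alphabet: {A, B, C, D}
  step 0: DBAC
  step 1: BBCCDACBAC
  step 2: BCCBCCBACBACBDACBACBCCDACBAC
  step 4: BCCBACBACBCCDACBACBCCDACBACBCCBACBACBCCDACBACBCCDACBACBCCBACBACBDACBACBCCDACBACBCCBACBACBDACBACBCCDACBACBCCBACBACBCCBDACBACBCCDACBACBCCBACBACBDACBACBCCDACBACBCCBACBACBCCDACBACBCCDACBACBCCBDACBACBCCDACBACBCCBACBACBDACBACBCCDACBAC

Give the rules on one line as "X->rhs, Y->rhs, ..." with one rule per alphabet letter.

  step 1 ⇒ step 2: BBCCDACBAC ⇒ BCC·BCC·BAC·BAC·B·DAC·BAC·BCC·DAC·BAC
    A ↦ DAC
    B ↦ BCC
    C ↦ BAC
    D ↦ B

A->DAC, B->BCC, C->BAC, D->B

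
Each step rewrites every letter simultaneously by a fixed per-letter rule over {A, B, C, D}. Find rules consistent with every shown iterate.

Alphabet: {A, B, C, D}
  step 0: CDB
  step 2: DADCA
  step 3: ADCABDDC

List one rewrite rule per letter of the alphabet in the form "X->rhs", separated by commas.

  step 2 ⇒ step 3: DADCA ⇒ A·DC·A·BD·DC
    A ↦ DC
    C ↦ BD
    D ↦ A
    B ↦ D  (constrained at step 0)

A->DC, B->D, C->BD, D->A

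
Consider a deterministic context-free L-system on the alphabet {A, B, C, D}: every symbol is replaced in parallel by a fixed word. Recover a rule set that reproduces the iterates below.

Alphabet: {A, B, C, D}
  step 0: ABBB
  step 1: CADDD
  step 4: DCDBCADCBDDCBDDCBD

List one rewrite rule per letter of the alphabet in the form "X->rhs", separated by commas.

  step 0 ⇒ step 1: ABBB ⇒ CA·D·D·D
    A ↦ CA
    B ↦ D
    C ↦ B  (constrained at step 1)
    D ↦ DC  (constrained at step 1)

A->CA, B->D, C->B, D->DC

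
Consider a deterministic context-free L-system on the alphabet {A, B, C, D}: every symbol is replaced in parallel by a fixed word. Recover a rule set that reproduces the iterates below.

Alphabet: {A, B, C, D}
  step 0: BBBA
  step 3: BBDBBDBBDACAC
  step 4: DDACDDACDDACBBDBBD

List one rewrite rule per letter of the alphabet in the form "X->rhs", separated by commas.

  step 3 ⇒ step 4: BBDBBDBBDACAC ⇒ D·D·AC·D·D·AC·D·D·AC·BB·D·BB·D
    A ↦ BB
    B ↦ D
    C ↦ D
    D ↦ AC

A->BB, B->D, C->D, D->AC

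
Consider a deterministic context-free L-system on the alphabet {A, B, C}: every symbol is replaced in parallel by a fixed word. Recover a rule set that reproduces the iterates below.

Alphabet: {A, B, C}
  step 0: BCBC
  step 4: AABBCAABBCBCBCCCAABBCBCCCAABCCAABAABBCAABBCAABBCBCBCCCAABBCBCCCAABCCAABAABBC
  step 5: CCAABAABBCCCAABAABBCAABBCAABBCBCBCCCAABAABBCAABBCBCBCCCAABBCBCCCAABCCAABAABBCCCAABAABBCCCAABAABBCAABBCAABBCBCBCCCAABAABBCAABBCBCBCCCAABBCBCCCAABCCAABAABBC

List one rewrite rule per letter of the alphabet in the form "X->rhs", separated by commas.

A->C, B->AAB, C->BC

  step 4 ⇒ step 5: AABBCAABBCBCBCCCAABBCBCCCAABCCAABAABBCAABBCAABBCBCBCCCAABBCBCCCAABCCAABAABBC ⇒ C·C·AAB·AAB·BC·C·C·AAB·AAB·BC·AAB·BC·AAB·BC·BC·BC·C·C·AAB·AAB·BC·AAB·BC·BC·BC·C·C·AAB·BC·BC·C·C·AAB·C·C·AAB·AAB·BC·C·C·AAB·AAB·BC·C·C·AAB·AAB·BC·AAB·BC·AAB·BC·BC·BC·C·C·AAB·AAB·BC·AAB·BC·BC·BC·C·C·AAB·BC·BC·C·C·AAB·C·C·AAB·AAB·BC
    A ↦ C
    B ↦ AAB
    C ↦ BC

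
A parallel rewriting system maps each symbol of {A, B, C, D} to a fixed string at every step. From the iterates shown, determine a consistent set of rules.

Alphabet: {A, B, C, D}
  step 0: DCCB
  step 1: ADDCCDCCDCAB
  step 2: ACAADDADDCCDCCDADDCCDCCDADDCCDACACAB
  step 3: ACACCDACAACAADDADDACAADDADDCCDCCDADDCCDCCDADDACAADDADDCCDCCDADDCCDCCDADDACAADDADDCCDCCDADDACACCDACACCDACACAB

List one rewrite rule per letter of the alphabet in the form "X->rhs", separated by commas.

  step 2 ⇒ step 3: ACAADDADDCCDCCDADDCCDCCDADDCCDACACAB ⇒ ACA·CCD·ACA·ACA·ADD·ADD·ACA·ADD·ADD·CCD·CCD·ADD·CCD·CCD·ADD·ACA·ADD·ADD·CCD·CCD·ADD·CCD·CCD·ADD·ACA·ADD·ADD·CCD·CCD·ADD·ACA·CCD·ACA·CCD·ACA·CAB
    A ↦ ACA
    B ↦ CAB
    C ↦ CCD
    D ↦ ADD

A->ACA, B->CAB, C->CCD, D->ADD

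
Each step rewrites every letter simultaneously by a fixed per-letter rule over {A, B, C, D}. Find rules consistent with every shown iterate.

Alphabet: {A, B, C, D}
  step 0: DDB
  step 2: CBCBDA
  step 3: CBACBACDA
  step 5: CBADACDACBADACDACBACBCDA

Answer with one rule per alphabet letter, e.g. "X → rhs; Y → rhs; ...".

  step 2 ⇒ step 3: CBCBDA ⇒ CB·A·CB·A·C·DA
    A ↦ DA
    B ↦ A
    C ↦ CB
    D ↦ C

A->DA, B->A, C->CB, D->C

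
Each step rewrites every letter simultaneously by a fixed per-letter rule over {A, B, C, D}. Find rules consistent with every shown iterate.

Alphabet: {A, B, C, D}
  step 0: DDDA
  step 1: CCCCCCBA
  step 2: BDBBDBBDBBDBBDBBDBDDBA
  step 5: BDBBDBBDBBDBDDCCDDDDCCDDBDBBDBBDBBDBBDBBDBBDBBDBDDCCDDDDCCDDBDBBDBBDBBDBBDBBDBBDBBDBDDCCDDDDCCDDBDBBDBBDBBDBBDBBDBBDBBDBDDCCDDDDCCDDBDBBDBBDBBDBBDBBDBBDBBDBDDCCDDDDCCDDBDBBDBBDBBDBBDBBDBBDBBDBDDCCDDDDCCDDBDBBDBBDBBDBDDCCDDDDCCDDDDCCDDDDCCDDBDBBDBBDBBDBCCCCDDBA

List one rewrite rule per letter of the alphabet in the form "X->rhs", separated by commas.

A->BA, B->DD, C->BDB, D->CC

  step 1 ⇒ step 2: CCCCCCBA ⇒ BDB·BDB·BDB·BDB·BDB·BDB·DD·BA
    A ↦ BA
    B ↦ DD
    C ↦ BDB
  step 0 ⇒ step 1: DDDA ⇒ CC·CC·CC·BA
    D ↦ CC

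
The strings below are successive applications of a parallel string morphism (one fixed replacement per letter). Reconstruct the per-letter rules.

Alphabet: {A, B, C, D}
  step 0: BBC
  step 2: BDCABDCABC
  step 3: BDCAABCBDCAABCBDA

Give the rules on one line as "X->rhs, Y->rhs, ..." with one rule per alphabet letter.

A->BC, B->BD, C->A, D->CA

  step 2 ⇒ step 3: BDCABDCABC ⇒ BD·CA·A·BC·BD·CA·A·BC·BD·A
    A ↦ BC
    B ↦ BD
    C ↦ A
    D ↦ CA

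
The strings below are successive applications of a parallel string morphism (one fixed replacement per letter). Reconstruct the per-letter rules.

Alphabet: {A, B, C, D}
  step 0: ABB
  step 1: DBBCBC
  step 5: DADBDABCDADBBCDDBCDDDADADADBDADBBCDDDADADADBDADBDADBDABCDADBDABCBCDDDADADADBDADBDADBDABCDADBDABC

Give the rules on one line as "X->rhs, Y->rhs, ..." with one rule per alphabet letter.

  step 0 ⇒ step 1: ABB ⇒ DB·BC·BC
    A ↦ DB
    B ↦ BC
    C ↦ DD  (constrained at step 1)
    D ↦ DA  (constrained at step 1)

A->DB, B->BC, C->DD, D->DA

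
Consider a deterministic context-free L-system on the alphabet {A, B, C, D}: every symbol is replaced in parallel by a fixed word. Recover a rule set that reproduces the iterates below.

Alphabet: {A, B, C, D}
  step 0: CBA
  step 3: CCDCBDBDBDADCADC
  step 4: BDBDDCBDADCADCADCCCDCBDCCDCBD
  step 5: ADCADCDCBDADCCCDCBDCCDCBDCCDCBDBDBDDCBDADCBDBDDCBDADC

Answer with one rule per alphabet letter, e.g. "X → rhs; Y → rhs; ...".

  step 4 ⇒ step 5: BDBDDCBDADCADCADCCCDCBDCCDCBD ⇒ A·DC·A·DC·DC·BD·A·DC·CC·DC·BD·CC·DC·BD·CC·DC·BD·BD·BD·DC·BD·A·DC·BD·BD·DC·BD·A·DC
    A ↦ CC
    B ↦ A
    C ↦ BD
    D ↦ DC

A->CC, B->A, C->BD, D->DC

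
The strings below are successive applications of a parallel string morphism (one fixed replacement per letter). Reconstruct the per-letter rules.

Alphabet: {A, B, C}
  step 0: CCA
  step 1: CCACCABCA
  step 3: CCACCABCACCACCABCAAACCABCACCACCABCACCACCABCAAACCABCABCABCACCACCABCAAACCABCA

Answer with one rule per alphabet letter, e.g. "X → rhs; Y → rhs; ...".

A->BCA, B->AA, C->CCA

  step 0 ⇒ step 1: CCA ⇒ CCA·CCA·BCA
    A ↦ BCA
    C ↦ CCA
    B ↦ AA  (constrained at step 1)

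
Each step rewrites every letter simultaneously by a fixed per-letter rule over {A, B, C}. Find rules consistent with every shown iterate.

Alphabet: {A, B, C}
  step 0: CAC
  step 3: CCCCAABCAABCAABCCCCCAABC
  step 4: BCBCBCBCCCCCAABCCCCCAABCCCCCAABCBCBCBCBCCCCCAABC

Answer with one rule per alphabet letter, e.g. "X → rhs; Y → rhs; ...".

A->CC, B->AA, C->BC

  step 3 ⇒ step 4: CCCCAABCAABCAABCCCCCAABC ⇒ BC·BC·BC·BC·CC·CC·AA·BC·CC·CC·AA·BC·CC·CC·AA·BC·BC·BC·BC·BC·CC·CC·AA·BC
    A ↦ CC
    B ↦ AA
    C ↦ BC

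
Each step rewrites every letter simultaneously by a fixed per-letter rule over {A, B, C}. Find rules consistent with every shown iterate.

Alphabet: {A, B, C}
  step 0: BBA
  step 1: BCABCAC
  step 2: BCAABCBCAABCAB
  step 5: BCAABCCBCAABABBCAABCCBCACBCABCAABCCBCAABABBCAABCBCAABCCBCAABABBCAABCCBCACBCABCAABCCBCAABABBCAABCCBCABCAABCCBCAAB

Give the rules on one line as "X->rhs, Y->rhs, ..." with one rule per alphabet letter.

  step 1 ⇒ step 2: BCABCAC ⇒ BCA·AB·C·BCA·AB·C·AB
    A ↦ C
    B ↦ BCA
    C ↦ AB

A->C, B->BCA, C->AB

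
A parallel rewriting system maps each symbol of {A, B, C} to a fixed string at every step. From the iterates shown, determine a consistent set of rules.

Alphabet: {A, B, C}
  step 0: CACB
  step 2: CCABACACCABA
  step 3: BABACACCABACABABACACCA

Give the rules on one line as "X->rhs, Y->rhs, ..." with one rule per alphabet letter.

  step 2 ⇒ step 3: CCABACACCABA ⇒ BA·BA·CA·C·CA·BA·CA·BA·BA·CA·C·CA
    A ↦ CA
    B ↦ C
    C ↦ BA

A->CA, B->C, C->BA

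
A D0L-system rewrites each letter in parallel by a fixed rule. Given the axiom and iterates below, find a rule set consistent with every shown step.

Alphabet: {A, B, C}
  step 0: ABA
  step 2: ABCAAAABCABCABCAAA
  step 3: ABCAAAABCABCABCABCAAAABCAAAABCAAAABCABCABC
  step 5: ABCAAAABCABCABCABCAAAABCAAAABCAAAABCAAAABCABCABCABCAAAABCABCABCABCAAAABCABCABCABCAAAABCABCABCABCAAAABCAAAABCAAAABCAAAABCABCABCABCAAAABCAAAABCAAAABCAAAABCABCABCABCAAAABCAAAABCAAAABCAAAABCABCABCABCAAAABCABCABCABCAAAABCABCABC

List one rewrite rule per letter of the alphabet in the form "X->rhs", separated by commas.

  step 2 ⇒ step 3: ABCAAAABCABCABCAAA ⇒ ABC·AA·A·ABC·ABC·ABC·ABC·AA·A·ABC·AA·A·ABC·AA·A·ABC·ABC·ABC
    A ↦ ABC
    B ↦ AA
    C ↦ A

A->ABC, B->AA, C->A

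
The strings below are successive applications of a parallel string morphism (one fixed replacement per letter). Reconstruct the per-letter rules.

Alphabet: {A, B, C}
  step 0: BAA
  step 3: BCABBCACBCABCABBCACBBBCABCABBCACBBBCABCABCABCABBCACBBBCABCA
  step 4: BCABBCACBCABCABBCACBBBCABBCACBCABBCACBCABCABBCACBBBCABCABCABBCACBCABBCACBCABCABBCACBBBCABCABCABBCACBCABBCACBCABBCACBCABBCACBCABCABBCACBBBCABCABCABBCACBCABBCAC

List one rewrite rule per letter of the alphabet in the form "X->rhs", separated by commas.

A->CAC, B->BCA, C->BB

  step 3 ⇒ step 4: BCABBCACBCABCABBCACBBBCABCABBCACBBBCABCABCABCABBCACBBBCABCA ⇒ BCA·BB·CAC·BCA·BCA·BB·CAC·BB·BCA·BB·CAC·BCA·BB·CAC·BCA·BCA·BB·CAC·BB·BCA·BCA·BCA·BB·CAC·BCA·BB·CAC·BCA·BCA·BB·CAC·BB·BCA·BCA·BCA·BB·CAC·BCA·BB·CAC·BCA·BB·CAC·BCA·BB·CAC·BCA·BCA·BB·CAC·BB·BCA·BCA·BCA·BB·CAC·BCA·BB·CAC
    A ↦ CAC
    B ↦ BCA
    C ↦ BB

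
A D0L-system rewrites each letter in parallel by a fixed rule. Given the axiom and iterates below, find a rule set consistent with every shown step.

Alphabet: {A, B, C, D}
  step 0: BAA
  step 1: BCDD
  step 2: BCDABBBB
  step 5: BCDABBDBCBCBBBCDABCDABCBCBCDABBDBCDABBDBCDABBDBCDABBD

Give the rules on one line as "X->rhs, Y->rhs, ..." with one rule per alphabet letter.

  step 1 ⇒ step 2: BCDD ⇒ BC·DA·BB·BB
    B ↦ BC
    C ↦ DA
    D ↦ BB
  step 0 ⇒ step 1: BAA ⇒ BC·D·D
    A ↦ D

A->D, B->BC, C->DA, D->BB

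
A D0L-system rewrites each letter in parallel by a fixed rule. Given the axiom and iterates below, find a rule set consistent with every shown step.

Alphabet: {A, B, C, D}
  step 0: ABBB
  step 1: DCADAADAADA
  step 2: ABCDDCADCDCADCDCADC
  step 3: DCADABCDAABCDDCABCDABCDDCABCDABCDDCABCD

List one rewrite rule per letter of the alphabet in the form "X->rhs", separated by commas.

A->DC, B->ADA, C->BCD, D->A

  step 2 ⇒ step 3: ABCDDCADCDCADCDCADC ⇒ DC·ADA·BCD·A·A·BCD·DC·A·BCD·A·BCD·DC·A·BCD·A·BCD·DC·A·BCD
    A ↦ DC
    B ↦ ADA
    C ↦ BCD
    D ↦ A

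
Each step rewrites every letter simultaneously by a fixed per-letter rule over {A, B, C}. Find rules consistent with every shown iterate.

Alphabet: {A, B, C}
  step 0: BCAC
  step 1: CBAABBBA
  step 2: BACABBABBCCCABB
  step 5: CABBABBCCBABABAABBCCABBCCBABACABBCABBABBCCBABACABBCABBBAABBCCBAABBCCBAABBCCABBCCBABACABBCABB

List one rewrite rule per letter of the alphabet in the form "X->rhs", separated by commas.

  step 1 ⇒ step 2: CBAABBBA ⇒ BA·C·ABB·ABB·C·C·C·ABB
    A ↦ ABB
    B ↦ C
    C ↦ BA

A->ABB, B->C, C->BA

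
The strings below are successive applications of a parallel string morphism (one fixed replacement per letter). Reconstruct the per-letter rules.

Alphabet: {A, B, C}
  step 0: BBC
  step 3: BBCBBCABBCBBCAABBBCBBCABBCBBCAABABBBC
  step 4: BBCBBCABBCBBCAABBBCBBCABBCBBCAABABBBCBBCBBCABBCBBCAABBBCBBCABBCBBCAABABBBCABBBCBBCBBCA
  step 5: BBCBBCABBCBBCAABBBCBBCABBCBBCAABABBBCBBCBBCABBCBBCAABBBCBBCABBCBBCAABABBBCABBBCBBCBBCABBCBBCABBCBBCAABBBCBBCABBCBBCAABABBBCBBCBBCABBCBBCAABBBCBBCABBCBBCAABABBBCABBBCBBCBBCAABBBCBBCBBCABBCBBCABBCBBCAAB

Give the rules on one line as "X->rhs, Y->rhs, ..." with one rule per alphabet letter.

A->AB, B->BBC, C->A

  step 4 ⇒ step 5: BBCBBCABBCBBCAABBBCBBCABBCBBCAABABBBCBBCBBCABBCBBCAABBBCBBCABBCBBCAABABBBCABBBCBBCBBCA ⇒ BBC·BBC·A·BBC·BBC·A·AB·BBC·BBC·A·BBC·BBC·A·AB·AB·BBC·BBC·BBC·A·BBC·BBC·A·AB·BBC·BBC·A·BBC·BBC·A·AB·AB·BBC·AB·BBC·BBC·BBC·A·BBC·BBC·A·BBC·BBC·A·AB·BBC·BBC·A·BBC·BBC·A·AB·AB·BBC·BBC·BBC·A·BBC·BBC·A·AB·BBC·BBC·A·BBC·BBC·A·AB·AB·BBC·AB·BBC·BBC·BBC·A·AB·BBC·BBC·BBC·A·BBC·BBC·A·BBC·BBC·A·AB
    A ↦ AB
    B ↦ BBC
    C ↦ A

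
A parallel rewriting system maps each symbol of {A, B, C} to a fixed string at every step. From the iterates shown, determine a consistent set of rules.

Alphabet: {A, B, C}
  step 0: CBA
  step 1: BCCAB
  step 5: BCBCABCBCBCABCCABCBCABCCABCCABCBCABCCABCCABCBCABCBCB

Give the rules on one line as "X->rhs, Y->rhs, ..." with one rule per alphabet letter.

  step 0 ⇒ step 1: CBA ⇒ BC·CA·B
    A ↦ B
    B ↦ CA
    C ↦ BC

A->B, B->CA, C->BC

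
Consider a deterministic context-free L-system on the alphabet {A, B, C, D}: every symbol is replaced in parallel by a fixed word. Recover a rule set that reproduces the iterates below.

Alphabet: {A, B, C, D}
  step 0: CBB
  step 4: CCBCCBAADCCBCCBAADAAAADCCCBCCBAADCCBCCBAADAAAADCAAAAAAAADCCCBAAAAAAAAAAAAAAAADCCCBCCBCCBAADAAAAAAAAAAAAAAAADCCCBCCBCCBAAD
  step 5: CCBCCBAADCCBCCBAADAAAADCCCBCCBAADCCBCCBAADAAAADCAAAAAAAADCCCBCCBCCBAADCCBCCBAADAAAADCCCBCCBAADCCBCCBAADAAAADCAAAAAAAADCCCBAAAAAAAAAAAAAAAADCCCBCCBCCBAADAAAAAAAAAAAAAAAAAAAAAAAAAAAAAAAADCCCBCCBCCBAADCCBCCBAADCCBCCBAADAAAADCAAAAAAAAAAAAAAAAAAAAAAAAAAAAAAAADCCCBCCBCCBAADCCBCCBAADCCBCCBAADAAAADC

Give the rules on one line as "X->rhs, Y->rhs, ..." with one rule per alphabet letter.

  step 4 ⇒ step 5: CCBCCBAADCCBCCBAADAAAADCCCBCCBAADCCBCCBAADAAAADCAAAAAAAADCCCBAAAAAAAAAAAAAAAADCCCBCCBCCBAADAAAAAAAAAAAAAAAADCCCBCCBCCBAAD ⇒ CCB·CCB·AAD·CCB·CCB·AAD·AA·AA·DC·CCB·CCB·AAD·CCB·CCB·AAD·AA·AA·DC·AA·AA·AA·AA·DC·CCB·CCB·CCB·AAD·CCB·CCB·AAD·AA·AA·DC·CCB·CCB·AAD·CCB·CCB·AAD·AA·AA·DC·AA·AA·AA·AA·DC·CCB·AA·AA·AA·AA·AA·AA·AA·AA·DC·CCB·CCB·CCB·AAD·AA·AA·AA·AA·AA·AA·AA·AA·AA·AA·AA·AA·AA·AA·AA·AA·DC·CCB·CCB·CCB·AAD·CCB·CCB·AAD·CCB·CCB·AAD·AA·AA·DC·AA·AA·AA·AA·AA·AA·AA·AA·AA·AA·AA·AA·AA·AA·AA·AA·DC·CCB·CCB·CCB·AAD·CCB·CCB·AAD·CCB·CCB·AAD·AA·AA·DC
    A ↦ AA
    B ↦ AAD
    C ↦ CCB
    D ↦ DC

A->AA, B->AAD, C->CCB, D->DC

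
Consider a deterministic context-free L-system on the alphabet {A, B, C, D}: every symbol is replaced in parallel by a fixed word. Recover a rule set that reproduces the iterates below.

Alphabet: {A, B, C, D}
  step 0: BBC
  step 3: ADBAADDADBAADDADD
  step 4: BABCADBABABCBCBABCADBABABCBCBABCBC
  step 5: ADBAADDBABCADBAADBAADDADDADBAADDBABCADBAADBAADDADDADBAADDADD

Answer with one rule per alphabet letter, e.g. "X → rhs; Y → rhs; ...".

  step 4 ⇒ step 5: BABCADBABABCBCBABCADBABABCBCBABCBC ⇒ AD·BA·AD·D·BA·BC·AD·BA·AD·BA·AD·D·AD·D·AD·BA·AD·D·BA·BC·AD·BA·AD·BA·AD·D·AD·D·AD·BA·AD·D·AD·D
    A ↦ BA
    B ↦ AD
    C ↦ D
    D ↦ BC

A->BA, B->AD, C->D, D->BC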